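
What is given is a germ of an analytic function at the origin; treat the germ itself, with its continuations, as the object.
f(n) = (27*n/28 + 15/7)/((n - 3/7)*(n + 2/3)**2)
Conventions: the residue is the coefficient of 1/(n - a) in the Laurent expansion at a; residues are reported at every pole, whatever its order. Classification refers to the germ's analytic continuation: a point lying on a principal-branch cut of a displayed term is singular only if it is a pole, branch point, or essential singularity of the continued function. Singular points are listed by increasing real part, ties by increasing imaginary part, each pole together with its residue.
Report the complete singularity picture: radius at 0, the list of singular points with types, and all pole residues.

Denominator factor (n + 2/3)^2: pole of order 2 at -2/3, modulus 2/3.
Denominator factor (n - 3/7): pole of order 1 at 3/7, modulus 3/7.
The radius of convergence is the smallest modulus among the singular points: 3/7.
At the order-2 pole -2/3 set g(n) = (n - (-2/3))^2*f(n) = (27*n/28 + 15/7)/(n - 3/7).
Order-2 pole: residue = g'(a); g'(-2/3) = -4509/2116, so the residue is -4509/2116.
At the order-1 pole 3/7 set g(n) = (n - (3/7))*f(n) = (27*n/28 + 15/7)/(n + 2/3)**2.
Simple pole: residue = g(a) at a = 3/7, which is 4509/2116.
List the singular points by increasing real part (a conjugate pair: the negative imaginary part first).

Radius of convergence at 0: 3/7.
At -2/3: a pole of order 2; residue -4509/2116.
At 3/7: a pole of order 1; residue 4509/2116.


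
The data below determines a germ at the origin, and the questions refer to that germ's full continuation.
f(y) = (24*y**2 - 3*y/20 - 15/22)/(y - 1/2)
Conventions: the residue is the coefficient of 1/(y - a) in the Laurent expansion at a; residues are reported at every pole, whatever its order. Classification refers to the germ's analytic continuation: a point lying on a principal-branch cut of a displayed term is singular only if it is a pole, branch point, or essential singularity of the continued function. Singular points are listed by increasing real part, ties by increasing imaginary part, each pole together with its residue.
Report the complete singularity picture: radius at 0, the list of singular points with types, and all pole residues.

Radius of convergence at 0: 1/2.
At 1/2: a pole of order 1; residue 2307/440.

Denominator factor (y - 1/2): pole of order 1 at 1/2, modulus 1/2.
The radius of convergence is the smallest modulus among the singular points: 1/2.
At the order-1 pole 1/2 set g(y) = (y - (1/2))*f(y) = 24*y**2 - 3*y/20 - 15/22.
Simple pole: residue = g(a) at a = 1/2, which is 2307/440.


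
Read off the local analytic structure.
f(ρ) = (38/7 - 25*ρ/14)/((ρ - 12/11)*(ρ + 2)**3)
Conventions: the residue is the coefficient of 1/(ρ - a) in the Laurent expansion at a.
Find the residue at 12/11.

At the order-1 pole 12/11 set g(ρ) = (ρ - (12/11))*f(ρ) = (38/7 - 25*ρ/14)/(ρ + 2)**3.
Simple pole: residue = g(a) at a = 12/11, which is 8107/68782.

The residue is 8107/68782.


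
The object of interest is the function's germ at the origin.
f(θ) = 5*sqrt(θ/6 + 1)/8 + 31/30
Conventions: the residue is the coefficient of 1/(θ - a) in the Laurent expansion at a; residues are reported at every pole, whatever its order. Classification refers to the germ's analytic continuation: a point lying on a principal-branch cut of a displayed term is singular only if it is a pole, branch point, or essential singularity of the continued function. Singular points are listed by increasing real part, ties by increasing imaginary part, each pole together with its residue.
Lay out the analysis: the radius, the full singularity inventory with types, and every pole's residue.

Branch term (5/8)*sqrt(1 - θ/(-6)): its argument vanishes at θ = -6, a square-root branch point, modulus 6.
The radius of convergence is the smallest modulus among the singular points: 6.

Radius of convergence at 0: 6.
At -6: an algebraic (square-root) branch point.


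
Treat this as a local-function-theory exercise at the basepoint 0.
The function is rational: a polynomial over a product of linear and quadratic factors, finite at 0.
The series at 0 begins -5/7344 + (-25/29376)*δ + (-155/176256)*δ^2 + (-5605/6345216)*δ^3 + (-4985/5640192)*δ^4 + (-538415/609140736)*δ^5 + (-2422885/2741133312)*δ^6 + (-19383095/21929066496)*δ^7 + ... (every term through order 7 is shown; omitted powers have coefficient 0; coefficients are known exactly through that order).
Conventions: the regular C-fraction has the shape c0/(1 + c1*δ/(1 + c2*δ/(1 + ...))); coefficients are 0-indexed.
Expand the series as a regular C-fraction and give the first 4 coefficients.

The regular C-fraction coefficients are [-5/7344, -5/4, 13/60, -161/1170].

Taylor coefficients (read off): a_0 = -5/7344, a_1 = -25/29376, a_2 = -155/176256, a_3 = -5605/6345216.
c0 = a_0 = -5/7344. Peel one level at a time: if S = 1 + c*δ/S' with S'(0) = 1, then c is the δ-coefficient of S and S' = c*δ/(S - 1).
S_1 = c0/f = 1 + (-5/4)*δ + (13/48)*δ^2 + ...; c1 = -5/4.
S_2 = c1*δ/(S_1 - 1) = 1 + (13/60)*δ + (161/5400)*δ^2 + ...; c2 = 13/60.
S_3 = c2*δ/(S_2 - 1) = 1 + (-161/1170)*δ + ...; c3 = -161/1170.


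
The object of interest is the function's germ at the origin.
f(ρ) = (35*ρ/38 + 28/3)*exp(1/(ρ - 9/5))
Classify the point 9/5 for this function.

The point is an essential singularity.

The exponent 1/(ρ - (9/5)) has a pole at 9/5, so exp(1/(ρ - (9/5))) takes every nonzero value near it: an essential singularity (not a pole of any order).


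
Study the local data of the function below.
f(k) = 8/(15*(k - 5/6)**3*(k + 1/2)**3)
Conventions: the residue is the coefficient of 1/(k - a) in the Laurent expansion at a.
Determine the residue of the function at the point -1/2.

At the order-3 pole -1/2 set g(k) = (k - (-1/2))^3*f(k) = 8/(15*(k - 5/6)**3).
Order-3 pole: residue = g''(a)/2; g''(-1/2) = -243/160, so the residue is -243/320.

The residue is -243/320.


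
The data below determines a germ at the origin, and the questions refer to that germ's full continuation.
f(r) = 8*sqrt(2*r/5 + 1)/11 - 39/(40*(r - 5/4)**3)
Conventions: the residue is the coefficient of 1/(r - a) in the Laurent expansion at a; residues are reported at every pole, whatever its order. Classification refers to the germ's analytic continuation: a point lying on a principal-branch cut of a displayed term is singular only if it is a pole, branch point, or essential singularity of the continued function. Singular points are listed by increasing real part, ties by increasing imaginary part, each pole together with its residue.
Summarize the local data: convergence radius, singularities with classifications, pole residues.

Radius of convergence at 0: 5/4.
At -5/2: an algebraic (square-root) branch point.
At 5/4: a pole of order 3; residue 0.

Denominator factor (r - 5/4)^3: pole of order 3 at 5/4, modulus 5/4.
Branch term (8/11)*sqrt(1 - r/(-5/2)): its argument vanishes at r = -5/2, a square-root branch point, modulus 5/2.
The radius of convergence is the smallest modulus among the singular points: 5/4.
The branch term is analytic at 5/4 and contributes nothing to the residue; only the rational part matters.
At the order-3 pole 5/4 set g(r) = (r - (5/4))^3*(rational part) = -39/40.
Order-3 pole: residue = g''(a)/2; g''(5/4) = 0, so the residue is 0.
List the singular points by increasing real part (a conjugate pair: the negative imaginary part first).


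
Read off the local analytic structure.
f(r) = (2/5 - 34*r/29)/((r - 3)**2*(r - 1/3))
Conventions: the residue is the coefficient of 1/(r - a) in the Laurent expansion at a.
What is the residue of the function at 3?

At the order-2 pole 3 set g(r) = (r - (3))^2*f(r) = (2/5 - 34*r/29)/(r - 1/3).
Order-2 pole: residue = g'(a); g'(3) = -3/2320, so the residue is -3/2320.

The residue is -3/2320.


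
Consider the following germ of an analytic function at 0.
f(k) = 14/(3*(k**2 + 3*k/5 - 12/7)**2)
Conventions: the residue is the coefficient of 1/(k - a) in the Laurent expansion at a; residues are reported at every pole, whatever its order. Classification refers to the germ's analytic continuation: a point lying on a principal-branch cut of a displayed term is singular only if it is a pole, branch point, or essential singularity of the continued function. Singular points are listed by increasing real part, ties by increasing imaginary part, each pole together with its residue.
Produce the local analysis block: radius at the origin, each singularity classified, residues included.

Radius of convergence at 0: -3/10 + (1/70)*sqrt(8841).
At -3/10 - (1/70)*sqrt(8841): a pole of order 2; residue (24500/4785507)*sqrt(8841).
At -3/10 + (1/70)*sqrt(8841): a pole of order 2; residue -(24500/4785507)*sqrt(8841).

Denominator factor (k**2 + 3*k/5 - 12/7)^2: discriminant 1263/175, real irrational roots -3/10 + (1/70)*sqrt(8841) and -3/10 - (1/70)*sqrt(8841); poles of order 2, moduli -3/10 + (1/70)*sqrt(8841) and 3/10 + (1/70)*sqrt(8841).
The radius of convergence is the smallest modulus among the singular points: -3/10 + (1/70)*sqrt(8841).
The factor k**2 + 3*k/5 - 12/7 splits as (k - a)(k - a') with a = -3/10 - (1/70)*sqrt(8841), a' = -3/10 + (1/70)*sqrt(8841). At the order-2 pole a set g(k) = (k - a)^2*f(k) = [14/3] / (k - a')^2.
Order-2 pole: residue = g'(a); g'(-3/10 - (1/70)*sqrt(8841)) = (24500/4785507)*sqrt(8841), so the residue is (24500/4785507)*sqrt(8841).
The factor k**2 + 3*k/5 - 12/7 splits as (k - a)(k - a') with a = -3/10 + (1/70)*sqrt(8841), a' = -3/10 - (1/70)*sqrt(8841). At the order-2 pole a set g(k) = (k - a)^2*f(k) = [14/3] / (k - a')^2.
Order-2 pole: residue = g'(a); g'(-3/10 + (1/70)*sqrt(8841)) = -(24500/4785507)*sqrt(8841), so the residue is -(24500/4785507)*sqrt(8841).
List the singular points by increasing real part (a conjugate pair: the negative imaginary part first).


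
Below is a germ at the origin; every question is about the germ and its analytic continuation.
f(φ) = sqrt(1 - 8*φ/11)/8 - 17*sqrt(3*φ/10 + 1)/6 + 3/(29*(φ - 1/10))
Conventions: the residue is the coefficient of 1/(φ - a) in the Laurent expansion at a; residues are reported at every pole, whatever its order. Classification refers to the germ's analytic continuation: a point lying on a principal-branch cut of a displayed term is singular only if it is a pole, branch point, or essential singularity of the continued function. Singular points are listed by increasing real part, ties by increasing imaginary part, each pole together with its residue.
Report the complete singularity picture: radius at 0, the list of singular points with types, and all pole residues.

Radius of convergence at 0: 1/10.
At -10/3: an algebraic (square-root) branch point.
At 1/10: a pole of order 1; residue 3/29.
At 11/8: an algebraic (square-root) branch point.

Denominator factor (φ - 1/10): pole of order 1 at 1/10, modulus 1/10.
Branch term (1/8)*sqrt(1 - φ/(11/8)): its argument vanishes at φ = 11/8, a square-root branch point, modulus 11/8.
Branch term (-17/6)*sqrt(1 - φ/(-10/3)): its argument vanishes at φ = -10/3, a square-root branch point, modulus 10/3.
The radius of convergence is the smallest modulus among the singular points: 1/10.
The branch terms are analytic at 1/10 and contribute nothing to the residue; only the rational part matters.
At the order-1 pole 1/10 set g(φ) = (φ - (1/10))*(rational part) = 3/29.
Simple pole: residue = g(a) at a = 1/10, which is 3/29.
List the singular points by increasing real part (a conjugate pair: the negative imaginary part first).


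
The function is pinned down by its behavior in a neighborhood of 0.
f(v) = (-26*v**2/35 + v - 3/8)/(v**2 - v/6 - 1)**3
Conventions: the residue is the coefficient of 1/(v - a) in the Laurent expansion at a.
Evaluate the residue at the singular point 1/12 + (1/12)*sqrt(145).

The residue is -(77544/106701875)*sqrt(145).

The factor v**2 - v/6 - 1 splits as (v - a)(v - a') with a = 1/12 + (1/12)*sqrt(145), a' = 1/12 - (1/12)*sqrt(145). At the order-3 pole a set g(v) = (v - a)^3*f(v) = [-26*v**2/35 + v - 3/8] / (v - a')^3.
Order-3 pole: residue = g''(a)/2; g''(1/12 + (1/12)*sqrt(145)) = -(155088/106701875)*sqrt(145), so the residue is -(77544/106701875)*sqrt(145).


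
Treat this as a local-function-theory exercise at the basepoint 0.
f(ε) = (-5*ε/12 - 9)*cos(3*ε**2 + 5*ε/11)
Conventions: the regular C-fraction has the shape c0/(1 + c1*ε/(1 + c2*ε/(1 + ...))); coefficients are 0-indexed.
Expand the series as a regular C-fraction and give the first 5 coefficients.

The regular C-fraction coefficients are [-9, -5/108, 29765/13068, -54610902/3601565, 49181716785/6020346289].

Taylor coefficients (expand at 0): a_0 = -9, a_1 = -5/12, a_2 = 225/242, a_3 = 35765/2904, a_4 = 4808359/117128.
c0 = a_0 = -9. Peel one level at a time: if S = 1 + c*ε/S' with S'(0) = 1, then c is the ε-coefficient of S and S' = c*ε/(S - 1).
S_1 = c0/f = 1 + (-5/108)*ε + (148825/1411344)*ε^2 + ...; c1 = -5/108.
S_2 = c1*ε/(S_1 - 1) = 1 + (29765/13068)*ε + (1011313/29282)*ε^2 + ...; c2 = 29765/13068.
S_3 = c2*ε/(S_2 - 1) = 1 + (-54610902/3601565)*ε + (531162541278/4288023289)*ε^2 + ...; c3 = -54610902/3601565.
S_4 = c3*ε/(S_3 - 1) = 1 + (49181716785/6020346289)*ε + ...; c4 = 49181716785/6020346289.


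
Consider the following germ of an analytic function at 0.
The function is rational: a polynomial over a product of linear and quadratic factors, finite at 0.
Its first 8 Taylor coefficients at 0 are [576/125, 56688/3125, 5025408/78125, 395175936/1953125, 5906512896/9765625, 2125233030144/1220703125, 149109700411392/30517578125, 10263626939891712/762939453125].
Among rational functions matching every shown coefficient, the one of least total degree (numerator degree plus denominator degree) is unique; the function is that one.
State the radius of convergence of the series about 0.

The radius of convergence is -11/20 + (1/20)*sqrt(371).

No rational of total degree below 5 reproduces all 8 coefficients; solving the [1/4] Pade equations on them gives f(τ) = (3*τ/4 + 9/5)/(τ**2 + 11*τ/10 - 5/8)**2, whose expansion matches every shown term.
Denominator factor (τ**2 + 11*τ/10 - 5/8)^2: discriminant 371/100, real irrational roots -11/20 + (1/20)*sqrt(371) and -11/20 - (1/20)*sqrt(371); poles of order 2, moduli -11/20 + (1/20)*sqrt(371) and 11/20 + (1/20)*sqrt(371).
The radius of convergence is the smallest modulus among the singular points: -11/20 + (1/20)*sqrt(371).


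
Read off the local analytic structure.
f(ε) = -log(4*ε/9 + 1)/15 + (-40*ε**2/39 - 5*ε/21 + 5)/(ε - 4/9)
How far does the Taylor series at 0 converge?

The radius of convergence is 4/9.

Denominator factor (ε - 4/9): pole of order 1 at 4/9, modulus 4/9.
Branch term (-1/15)*log(1 - ε/(-9/4)): its argument vanishes at ε = -9/4, a logarithmic branch point, modulus 9/4.
The radius of convergence is the smallest modulus among the singular points: 4/9.


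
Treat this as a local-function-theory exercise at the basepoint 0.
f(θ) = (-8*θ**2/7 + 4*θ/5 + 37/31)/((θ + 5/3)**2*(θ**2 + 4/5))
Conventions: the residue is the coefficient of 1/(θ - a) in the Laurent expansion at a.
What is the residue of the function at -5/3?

At the order-2 pole -5/3 set g(θ) = (θ - (-5/3))^2*f(θ) = (-8*θ**2/7 + 4*θ/5 + 37/31)/(θ**2 + 4/5).
Order-2 pole: residue = g'(a); g'(-5/3) = 2392182/5624857, so the residue is 2392182/5624857.

The residue is 2392182/5624857.


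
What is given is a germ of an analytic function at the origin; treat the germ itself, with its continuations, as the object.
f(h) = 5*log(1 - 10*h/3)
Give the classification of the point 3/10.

The point is a logarithmic branch point.

The term (5)*log(1 - h/(3/10)) has argument 1 - 3/10/(3/10) = 0 at 3/10: a logarithmic (infinitely-sheeted) branch point; the remaining terms are analytic or single-valued there.


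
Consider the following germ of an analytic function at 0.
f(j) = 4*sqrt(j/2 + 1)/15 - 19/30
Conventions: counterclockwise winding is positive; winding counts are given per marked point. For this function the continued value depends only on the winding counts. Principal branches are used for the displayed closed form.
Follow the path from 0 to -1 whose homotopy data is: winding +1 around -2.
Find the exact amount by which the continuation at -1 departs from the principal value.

Continued minus principal equals -(4/15)*sqrt(2).

The rational part is single-valued and drops out of the difference; each branch term changes only by its own monodromy.
(4/15)*sqrt(1 - j/(-2)): winding +1 is odd, the square root flips sign, contributing -2*(4/15)*sqrt(1 - (-1)/(-2)) = -2*(4/15)*sqrt(1/2) = -(4/15)*sqrt(2).
Summing the contributions at j = -1 gives -(4/15)*sqrt(2).


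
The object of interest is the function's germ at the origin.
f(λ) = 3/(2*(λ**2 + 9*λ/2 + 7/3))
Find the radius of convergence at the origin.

The radius of convergence is 9/4 - (1/12)*sqrt(393).

Denominator factor (λ**2 + 9*λ/2 + 7/3): discriminant 131/12, real irrational roots -9/4 + (1/12)*sqrt(393) and -9/4 - (1/12)*sqrt(393); poles of order 1, moduli 9/4 - (1/12)*sqrt(393) and 9/4 + (1/12)*sqrt(393).
The radius of convergence is the smallest modulus among the singular points: 9/4 - (1/12)*sqrt(393).


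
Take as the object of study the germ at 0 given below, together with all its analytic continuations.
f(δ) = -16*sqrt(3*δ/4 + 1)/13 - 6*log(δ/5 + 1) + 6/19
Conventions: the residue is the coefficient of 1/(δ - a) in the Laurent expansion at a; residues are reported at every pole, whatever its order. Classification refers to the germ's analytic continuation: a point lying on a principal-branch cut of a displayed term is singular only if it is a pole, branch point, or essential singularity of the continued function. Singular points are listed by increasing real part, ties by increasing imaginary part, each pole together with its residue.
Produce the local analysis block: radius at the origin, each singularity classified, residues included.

Radius of convergence at 0: 4/3.
At -5: a logarithmic branch point.
At -4/3: an algebraic (square-root) branch point.

Branch term (-16/13)*sqrt(1 - δ/(-4/3)): its argument vanishes at δ = -4/3, a square-root branch point, modulus 4/3.
Branch term (-6)*log(1 - δ/(-5)): its argument vanishes at δ = -5, a logarithmic branch point, modulus 5.
The radius of convergence is the smallest modulus among the singular points: 4/3.
List the singular points by increasing real part (a conjugate pair: the negative imaginary part first).


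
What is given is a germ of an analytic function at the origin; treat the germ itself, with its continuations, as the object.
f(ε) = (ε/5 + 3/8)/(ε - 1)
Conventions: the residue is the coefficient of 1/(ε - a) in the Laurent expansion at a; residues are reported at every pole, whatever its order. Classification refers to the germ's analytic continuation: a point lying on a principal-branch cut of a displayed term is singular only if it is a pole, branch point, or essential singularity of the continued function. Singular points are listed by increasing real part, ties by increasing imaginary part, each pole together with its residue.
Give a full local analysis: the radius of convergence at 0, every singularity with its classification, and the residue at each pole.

Radius of convergence at 0: 1.
At 1: a pole of order 1; residue 23/40.

Denominator factor (ε - 1): pole of order 1 at 1, modulus 1.
The radius of convergence is the smallest modulus among the singular points: 1.
At the order-1 pole 1 set g(ε) = (ε - (1))*f(ε) = ε/5 + 3/8.
Simple pole: residue = g(a) at a = 1, which is 23/40.


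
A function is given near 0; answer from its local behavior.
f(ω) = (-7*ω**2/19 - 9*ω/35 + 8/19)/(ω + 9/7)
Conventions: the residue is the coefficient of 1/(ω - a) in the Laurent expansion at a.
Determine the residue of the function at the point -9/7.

The residue is 664/4655.

At the order-1 pole -9/7 set g(ω) = (ω - (-9/7))*f(ω) = -7*ω**2/19 - 9*ω/35 + 8/19.
Simple pole: residue = g(a) at a = -9/7, which is 664/4655.


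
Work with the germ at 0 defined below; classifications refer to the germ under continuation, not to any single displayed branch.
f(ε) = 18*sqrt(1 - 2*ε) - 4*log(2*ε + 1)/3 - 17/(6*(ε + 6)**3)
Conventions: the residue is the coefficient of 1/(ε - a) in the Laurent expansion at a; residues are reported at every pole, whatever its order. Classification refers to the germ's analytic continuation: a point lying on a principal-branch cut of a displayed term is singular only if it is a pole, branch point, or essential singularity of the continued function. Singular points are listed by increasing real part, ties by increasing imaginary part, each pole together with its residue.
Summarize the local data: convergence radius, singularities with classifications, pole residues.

Radius of convergence at 0: 1/2.
At -6: a pole of order 3; residue 0.
At -1/2: a logarithmic branch point.
At 1/2: an algebraic (square-root) branch point.

Denominator factor (ε + 6)^3: pole of order 3 at -6, modulus 6.
Branch term (18)*sqrt(1 - ε/(1/2)): its argument vanishes at ε = 1/2, a square-root branch point, modulus 1/2.
Branch term (-4/3)*log(1 - ε/(-1/2)): its argument vanishes at ε = -1/2, a logarithmic branch point, modulus 1/2.
The radius of convergence is the smallest modulus among the singular points: 1/2.
The branch terms are analytic at -6 and contribute nothing to the residue; only the rational part matters.
At the order-3 pole -6 set g(ε) = (ε - (-6))^3*(rational part) = -17/6.
Order-3 pole: residue = g''(a)/2; g''(-6) = 0, so the residue is 0.
List the singular points by increasing real part (a conjugate pair: the negative imaginary part first).


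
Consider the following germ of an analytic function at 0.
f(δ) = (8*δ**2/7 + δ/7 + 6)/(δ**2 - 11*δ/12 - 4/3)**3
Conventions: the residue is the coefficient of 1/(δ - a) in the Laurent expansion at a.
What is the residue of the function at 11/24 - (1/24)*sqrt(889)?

The factor δ**2 - 11*δ/12 - 4/3 splits as (δ - a)(δ - a') with a = 11/24 - (1/24)*sqrt(889), a' = 11/24 + (1/24)*sqrt(889). At the order-3 pole a set g(δ) = (δ - a)^3*f(δ) = [8*δ**2/7 + δ/7 + 6] / (δ - a')^3.
Order-3 pole: residue = g''(a)/2; g''(11/24 - (1/24)*sqrt(889)) = -(17072640/702595369)*sqrt(889), so the residue is -(8536320/702595369)*sqrt(889).

The residue is -(8536320/702595369)*sqrt(889).


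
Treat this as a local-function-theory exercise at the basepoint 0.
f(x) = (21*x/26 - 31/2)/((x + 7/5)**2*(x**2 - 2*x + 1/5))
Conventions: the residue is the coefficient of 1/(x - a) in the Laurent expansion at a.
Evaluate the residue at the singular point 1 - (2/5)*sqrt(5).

The factor x**2 - 2*x + 1/5 splits as (x - a)(x - a') with a = 1 - (2/5)*sqrt(5), a' = 1 + (2/5)*sqrt(5). At the order-1 pole a set g(x) = (x - a)*f(x) = [(21*x/26 - 31/2)/(x + 7/5)**2] / (x - a').
Simple pole: residue = g(a) at a = 1 - (2/5)*sqrt(5), which is 308025/199888 + (202075/199888)*sqrt(5).

The residue is 308025/199888 + (202075/199888)*sqrt(5).


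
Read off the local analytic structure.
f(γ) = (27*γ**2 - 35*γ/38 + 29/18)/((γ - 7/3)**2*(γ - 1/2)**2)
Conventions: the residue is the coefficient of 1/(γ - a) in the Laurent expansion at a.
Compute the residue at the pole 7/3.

At the order-2 pole 7/3 set g(γ) = (γ - (7/3))^2*f(γ) = (27*γ**2 - 35*γ/38 + 29/18)/(γ - 1/2)**2.
Order-2 pole: residue = g'(a); g'(7/3) = -261066/25289, so the residue is -261066/25289.

The residue is -261066/25289.


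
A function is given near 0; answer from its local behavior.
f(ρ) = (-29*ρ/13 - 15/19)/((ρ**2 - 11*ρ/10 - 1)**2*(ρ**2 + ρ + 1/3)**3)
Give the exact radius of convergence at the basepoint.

The radius of convergence is (1/3)*sqrt(3).

Denominator factor (ρ**2 + ρ + 1/3)^3: discriminant -1/3, complex-conjugate roots (-1/2) + ((1/6)*sqrt(3))*i and (-1/2) - ((1/6)*sqrt(3))*i; poles of order 3, moduli (1/3)*sqrt(3) and (1/3)*sqrt(3).
Denominator factor (ρ**2 - 11*ρ/10 - 1)^2: discriminant 521/100, real irrational roots 11/20 + (1/20)*sqrt(521) and 11/20 - (1/20)*sqrt(521); poles of order 2, moduli 11/20 + (1/20)*sqrt(521) and -11/20 + (1/20)*sqrt(521).
The radius of convergence is the smallest modulus among the singular points: (1/3)*sqrt(3).


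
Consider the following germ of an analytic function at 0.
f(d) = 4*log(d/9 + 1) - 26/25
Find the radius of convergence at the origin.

The radius of convergence is 9.

Branch term (4)*log(1 - d/(-9)): its argument vanishes at d = -9, a logarithmic branch point, modulus 9.
The radius of convergence is the smallest modulus among the singular points: 9.


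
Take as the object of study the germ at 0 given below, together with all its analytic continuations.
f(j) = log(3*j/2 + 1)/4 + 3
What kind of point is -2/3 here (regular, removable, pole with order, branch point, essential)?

The term (1/4)*log(1 - j/(-2/3)) has argument 1 - -2/3/(-2/3) = 0 at -2/3: a logarithmic (infinitely-sheeted) branch point; the remaining terms are analytic or single-valued there.

The point is a logarithmic branch point.


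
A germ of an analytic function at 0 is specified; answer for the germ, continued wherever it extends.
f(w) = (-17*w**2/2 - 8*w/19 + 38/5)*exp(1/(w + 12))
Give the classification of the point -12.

The exponent 1/(w - (-12)) has a pole at -12, so exp(1/(w - (-12))) takes every nonzero value near it: an essential singularity (not a pole of any order).

The point is an essential singularity.


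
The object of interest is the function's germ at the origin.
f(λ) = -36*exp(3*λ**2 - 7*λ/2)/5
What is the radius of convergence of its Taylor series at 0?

The radius of convergence is infinite.

The factor exp(3*λ**2 - 7*λ/2) is entire and contributes no finite singular point.
The polynomial part has no poles.
No finite singular points: the Taylor series at 0 converges everywhere.


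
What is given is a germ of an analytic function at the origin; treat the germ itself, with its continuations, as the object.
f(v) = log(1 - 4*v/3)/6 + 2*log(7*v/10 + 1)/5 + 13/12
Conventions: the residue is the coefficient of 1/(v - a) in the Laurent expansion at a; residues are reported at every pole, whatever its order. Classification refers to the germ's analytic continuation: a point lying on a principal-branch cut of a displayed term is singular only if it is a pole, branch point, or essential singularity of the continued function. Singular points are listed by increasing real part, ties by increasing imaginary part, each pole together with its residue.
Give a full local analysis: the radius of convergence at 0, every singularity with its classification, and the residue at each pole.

Branch term (1/6)*log(1 - v/(3/4)): its argument vanishes at v = 3/4, a logarithmic branch point, modulus 3/4.
Branch term (2/5)*log(1 - v/(-10/7)): its argument vanishes at v = -10/7, a logarithmic branch point, modulus 10/7.
The radius of convergence is the smallest modulus among the singular points: 3/4.
List the singular points by increasing real part (a conjugate pair: the negative imaginary part first).

Radius of convergence at 0: 3/4.
At -10/7: a logarithmic branch point.
At 3/4: a logarithmic branch point.


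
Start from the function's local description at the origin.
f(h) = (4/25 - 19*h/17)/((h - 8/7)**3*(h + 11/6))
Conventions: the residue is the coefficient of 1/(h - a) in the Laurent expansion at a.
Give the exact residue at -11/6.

At the order-1 pole -11/6 set g(h) = (h - (-11/6))*f(h) = (4/25 - 19*h/17)/(h - 8/7)**3.
Simple pole: residue = g(a) at a = -11/6, which is -69556284/830078125.

The residue is -69556284/830078125.


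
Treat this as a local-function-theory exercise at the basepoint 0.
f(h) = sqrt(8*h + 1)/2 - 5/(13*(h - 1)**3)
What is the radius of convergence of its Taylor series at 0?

The radius of convergence is 1/8.

Denominator factor (h - 1)^3: pole of order 3 at 1, modulus 1.
Branch term (1/2)*sqrt(1 - h/(-1/8)): its argument vanishes at h = -1/8, a square-root branch point, modulus 1/8.
The radius of convergence is the smallest modulus among the singular points: 1/8.


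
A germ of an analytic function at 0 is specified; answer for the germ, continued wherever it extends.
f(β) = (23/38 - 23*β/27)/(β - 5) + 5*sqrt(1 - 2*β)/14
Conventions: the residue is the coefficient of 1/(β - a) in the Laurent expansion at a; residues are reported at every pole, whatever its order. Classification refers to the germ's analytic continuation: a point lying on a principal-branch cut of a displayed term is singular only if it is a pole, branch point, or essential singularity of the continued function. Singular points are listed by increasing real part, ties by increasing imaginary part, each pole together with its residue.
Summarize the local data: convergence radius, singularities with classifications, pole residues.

Radius of convergence at 0: 1/2.
At 1/2: an algebraic (square-root) branch point.
At 5: a pole of order 1; residue -3749/1026.

Denominator factor (β - 5): pole of order 1 at 5, modulus 5.
Branch term (5/14)*sqrt(1 - β/(1/2)): its argument vanishes at β = 1/2, a square-root branch point, modulus 1/2.
The radius of convergence is the smallest modulus among the singular points: 1/2.
The branch term is analytic at 5 and contributes nothing to the residue; only the rational part matters.
At the order-1 pole 5 set g(β) = (β - (5))*(rational part) = 23/38 - 23*β/27.
Simple pole: residue = g(a) at a = 5, which is -3749/1026.
List the singular points by increasing real part (a conjugate pair: the negative imaginary part first).


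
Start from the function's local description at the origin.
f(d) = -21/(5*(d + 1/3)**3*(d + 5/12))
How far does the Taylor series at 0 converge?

Denominator factor (d + 5/12): pole of order 1 at -5/12, modulus 5/12.
Denominator factor (d + 1/3)^3: pole of order 3 at -1/3, modulus 1/3.
The radius of convergence is the smallest modulus among the singular points: 1/3.

The radius of convergence is 1/3.


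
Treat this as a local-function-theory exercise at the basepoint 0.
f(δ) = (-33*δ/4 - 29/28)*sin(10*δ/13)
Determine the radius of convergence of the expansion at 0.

The radius of convergence is infinite.

The factor sin(10*δ/13) is entire and contributes no finite singular point.
The polynomial part has no poles.
No finite singular points: the Taylor series at 0 converges everywhere.


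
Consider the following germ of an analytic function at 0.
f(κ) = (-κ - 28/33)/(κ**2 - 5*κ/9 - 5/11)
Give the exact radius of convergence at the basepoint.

Denominator factor (κ**2 - 5*κ/9 - 5/11): discriminant 1895/891, real irrational roots 5/18 + (1/198)*sqrt(20845) and 5/18 - (1/198)*sqrt(20845); poles of order 1, moduli 5/18 + (1/198)*sqrt(20845) and -5/18 + (1/198)*sqrt(20845).
The radius of convergence is the smallest modulus among the singular points: -5/18 + (1/198)*sqrt(20845).

The radius of convergence is -5/18 + (1/198)*sqrt(20845).


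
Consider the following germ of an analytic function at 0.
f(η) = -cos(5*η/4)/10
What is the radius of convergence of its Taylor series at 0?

The radius of convergence is infinite.

The factor cos(5*η/4) is entire and contributes no finite singular point.
The polynomial part has no poles.
No finite singular points: the Taylor series at 0 converges everywhere.


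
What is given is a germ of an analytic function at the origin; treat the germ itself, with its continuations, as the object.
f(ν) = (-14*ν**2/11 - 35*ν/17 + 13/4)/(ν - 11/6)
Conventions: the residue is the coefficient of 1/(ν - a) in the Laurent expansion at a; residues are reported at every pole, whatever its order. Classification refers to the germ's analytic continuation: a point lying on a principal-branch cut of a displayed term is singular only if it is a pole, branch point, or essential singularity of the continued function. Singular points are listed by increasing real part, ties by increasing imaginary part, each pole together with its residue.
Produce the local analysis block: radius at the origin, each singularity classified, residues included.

Denominator factor (ν - 11/6): pole of order 1 at 11/6, modulus 11/6.
The radius of convergence is the smallest modulus among the singular points: 11/6.
At the order-1 pole 11/6 set g(ν) = (ν - (11/6))*f(ν) = -14*ν**2/11 - 35*ν/17 + 13/4.
Simple pole: residue = g(a) at a = 11/6, which is -2939/612.

Radius of convergence at 0: 11/6.
At 11/6: a pole of order 1; residue -2939/612.


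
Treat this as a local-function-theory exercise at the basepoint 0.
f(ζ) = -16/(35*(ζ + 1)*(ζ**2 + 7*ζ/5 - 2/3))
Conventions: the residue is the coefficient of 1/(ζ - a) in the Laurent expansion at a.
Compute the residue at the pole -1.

At the order-1 pole -1 set g(ζ) = (ζ - (-1))*f(ζ) = -16/(35*(ζ**2 + 7*ζ/5 - 2/3)).
Simple pole: residue = g(a) at a = -1, which is 3/7.

The residue is 3/7.


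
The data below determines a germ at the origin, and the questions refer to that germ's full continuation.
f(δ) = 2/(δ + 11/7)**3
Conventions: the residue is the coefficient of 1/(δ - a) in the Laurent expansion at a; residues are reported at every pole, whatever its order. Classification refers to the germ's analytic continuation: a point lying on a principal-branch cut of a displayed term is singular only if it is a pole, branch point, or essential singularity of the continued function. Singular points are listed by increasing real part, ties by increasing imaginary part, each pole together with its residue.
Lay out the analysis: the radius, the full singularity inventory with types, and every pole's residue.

Denominator factor (δ + 11/7)^3: pole of order 3 at -11/7, modulus 11/7.
The radius of convergence is the smallest modulus among the singular points: 11/7.
At the order-3 pole -11/7 set g(δ) = (δ - (-11/7))^3*f(δ) = 2.
Order-3 pole: residue = g''(a)/2; g''(-11/7) = 0, so the residue is 0.

Radius of convergence at 0: 11/7.
At -11/7: a pole of order 3; residue 0.


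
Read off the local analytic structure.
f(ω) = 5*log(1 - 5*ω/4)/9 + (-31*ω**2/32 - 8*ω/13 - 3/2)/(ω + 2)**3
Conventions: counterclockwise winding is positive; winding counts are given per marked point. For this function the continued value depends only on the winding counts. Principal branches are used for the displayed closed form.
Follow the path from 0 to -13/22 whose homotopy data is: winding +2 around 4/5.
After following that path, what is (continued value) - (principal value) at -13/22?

The rational part is single-valued and drops out of the difference; each branch term changes only by its own monodromy.
(5/9)*log(1 - ω/(4/5)): each positive loop around 4/5 adds 2*pi*i to the log, so winding +2 contributes (5/9)*(2)*2*pi*i = (20/9)*pi*i.
Summing the contributions at ω = -13/22 gives (20/9)*pi*i.

Continued minus principal equals (20/9)*pi*i.


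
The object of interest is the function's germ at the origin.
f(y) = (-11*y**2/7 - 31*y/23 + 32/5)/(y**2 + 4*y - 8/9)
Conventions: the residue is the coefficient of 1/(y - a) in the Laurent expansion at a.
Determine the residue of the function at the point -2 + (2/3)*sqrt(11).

The residue is 795/322 - (17651/53130)*sqrt(11).

The factor y**2 + 4*y - 8/9 splits as (y - a)(y - a') with a = -2 + (2/3)*sqrt(11), a' = -2 - (2/3)*sqrt(11). At the order-1 pole a set g(y) = (y - a)*f(y) = [-11*y**2/7 - 31*y/23 + 32/5] / (y - a').
Simple pole: residue = g(a) at a = -2 + (2/3)*sqrt(11), which is 795/322 - (17651/53130)*sqrt(11).


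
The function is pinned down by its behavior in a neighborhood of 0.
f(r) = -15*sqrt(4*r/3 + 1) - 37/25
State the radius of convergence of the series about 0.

Branch term (-15)*sqrt(1 - r/(-3/4)): its argument vanishes at r = -3/4, a square-root branch point, modulus 3/4.
The radius of convergence is the smallest modulus among the singular points: 3/4.

The radius of convergence is 3/4.


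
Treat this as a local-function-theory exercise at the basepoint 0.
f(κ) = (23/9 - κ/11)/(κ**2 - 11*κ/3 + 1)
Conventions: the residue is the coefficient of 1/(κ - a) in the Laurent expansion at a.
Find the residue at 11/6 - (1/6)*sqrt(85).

The residue is -1/22 - (43/510)*sqrt(85).

The factor κ**2 - 11*κ/3 + 1 splits as (κ - a)(κ - a') with a = 11/6 - (1/6)*sqrt(85), a' = 11/6 + (1/6)*sqrt(85). At the order-1 pole a set g(κ) = (κ - a)*f(κ) = [23/9 - κ/11] / (κ - a').
Simple pole: residue = g(a) at a = 11/6 - (1/6)*sqrt(85), which is -1/22 - (43/510)*sqrt(85).


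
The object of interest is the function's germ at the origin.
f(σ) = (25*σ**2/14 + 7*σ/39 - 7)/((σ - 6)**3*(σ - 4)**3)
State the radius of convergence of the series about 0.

Denominator factor (σ - 6)^3: pole of order 3 at 6, modulus 6.
Denominator factor (σ - 4)^3: pole of order 3 at 4, modulus 4.
The radius of convergence is the smallest modulus among the singular points: 4.

The radius of convergence is 4.


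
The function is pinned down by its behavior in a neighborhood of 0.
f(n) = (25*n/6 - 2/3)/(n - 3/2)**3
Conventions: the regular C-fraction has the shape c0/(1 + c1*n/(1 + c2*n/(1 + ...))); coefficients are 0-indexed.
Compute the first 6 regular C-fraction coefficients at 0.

Taylor coefficients (expand at 0): a_0 = 16/81, a_1 = -68/81, a_2 = -472/243, a_3 = -5920/2187, a_4 = -2240/729, a_5 = -20416/6561.
c0 = a_0 = 16/81. Peel one level at a time: if S = 1 + c*n/S' with S'(0) = 1, then c is the n-coefficient of S and S' = c*n/(S - 1).
S_1 = c0/f = 1 + (17/4)*n + (1339/48)*n^2 + ...; c1 = 17/4.
S_2 = c1*n/(S_1 - 1) = 1 + (-1339/204)*n + (16612/7803)*n^2 + ...; c2 = -1339/204.
S_3 = c2*n/(S_2 - 1) = 1 + (66448/204867)*n + (-9624416/145226601)*n^2 + ...; c3 = 66448/204867.
S_4 = c3*n/(S_3 - 1) = 1 + (10225942/50047803)*n + (20451884/465680043)*n^2 + ...; c4 = 10225942/50047803.
S_5 = c4*n/(S_4 - 1) = 1 + (-2678/12459)*n + ...; c5 = -2678/12459.

The regular C-fraction coefficients are [16/81, 17/4, -1339/204, 66448/204867, 10225942/50047803, -2678/12459].


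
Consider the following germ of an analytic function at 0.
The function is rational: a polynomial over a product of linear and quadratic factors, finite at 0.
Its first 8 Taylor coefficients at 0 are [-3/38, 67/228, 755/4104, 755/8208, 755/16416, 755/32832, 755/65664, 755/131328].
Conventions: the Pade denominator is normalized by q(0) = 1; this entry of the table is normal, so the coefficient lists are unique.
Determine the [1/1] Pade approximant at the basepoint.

The Pade approximant has numerator coefficients [-3/38, 23/67]; denominator coefficients [1, -755/1206].

Taylor coefficients needed (read off): a_0 = -3/38, a_1 = 67/228, a_2 = 755/4104.
Write the denominator as Q(v) = 1 + q1*v. Requiring Q*f - P = O(v^3) with deg P <= 1 kills the coefficients of v^2..v^2 in Q*f:
  v^2: a_2 + q1*a_1 = 0, i.e. 755/4104 + (67/228)*q1 = 0.
Solving this linear system: q1 = -755/1206.
The numerator is Q*f truncated at degree 1: P0 = a_0 = -3/38; P1 = a_1 + q1*a_0 = 23/67.


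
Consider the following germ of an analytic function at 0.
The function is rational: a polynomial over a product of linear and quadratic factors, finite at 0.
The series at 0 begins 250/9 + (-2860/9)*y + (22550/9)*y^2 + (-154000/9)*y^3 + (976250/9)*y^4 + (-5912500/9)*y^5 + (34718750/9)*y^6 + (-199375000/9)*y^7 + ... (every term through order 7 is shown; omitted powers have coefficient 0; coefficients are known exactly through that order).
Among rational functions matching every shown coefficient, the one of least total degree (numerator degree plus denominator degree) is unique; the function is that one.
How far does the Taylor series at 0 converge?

The radius of convergence is 1/5.

No rational of total degree below 4 reproduces all 8 coefficients; solving the [2/2] Pade equations on them gives f(y) = (8*y**2/9 - 8*y/5 + 10/9)/(y + 1/5)**2, whose expansion matches every shown term.
Denominator factor (y + 1/5)^2: pole of order 2 at -1/5, modulus 1/5.
The radius of convergence is the smallest modulus among the singular points: 1/5.


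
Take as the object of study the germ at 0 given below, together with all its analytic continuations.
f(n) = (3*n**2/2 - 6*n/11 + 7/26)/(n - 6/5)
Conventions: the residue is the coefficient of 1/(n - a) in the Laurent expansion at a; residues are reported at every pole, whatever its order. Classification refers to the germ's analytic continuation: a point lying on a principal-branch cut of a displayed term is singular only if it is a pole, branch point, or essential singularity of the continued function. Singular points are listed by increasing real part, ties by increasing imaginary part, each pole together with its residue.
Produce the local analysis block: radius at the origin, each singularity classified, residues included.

Denominator factor (n - 6/5): pole of order 1 at 6/5, modulus 6/5.
The radius of convergence is the smallest modulus among the singular points: 6/5.
At the order-1 pole 6/5 set g(n) = (n - (6/5))*f(n) = 3*n**2/2 - 6*n/11 + 7/26.
Simple pole: residue = g(a) at a = 6/5, which is 12689/7150.

Radius of convergence at 0: 6/5.
At 6/5: a pole of order 1; residue 12689/7150.
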